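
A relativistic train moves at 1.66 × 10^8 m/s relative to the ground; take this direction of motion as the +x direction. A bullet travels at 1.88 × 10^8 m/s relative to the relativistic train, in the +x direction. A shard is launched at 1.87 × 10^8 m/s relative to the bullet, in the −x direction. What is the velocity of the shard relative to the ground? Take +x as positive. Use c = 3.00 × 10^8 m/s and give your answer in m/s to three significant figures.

Apply u = (u' + v)/(1 + u'v/c²) successively, working outward toward the ground.
(Dividing each given speed by c = 3.00 × 10^8 m/s to work in units of c.)
Start: velocity of the relativistic train relative to the ground = 0.5533c.
Compose with the bullet (u' = 0.627 in the relativistic train frame): u_1 = (0.627 + 0.553) / (1 + 0.627·0.553) = 1.1800/1.3468 = 0.8762.
Compose with the shard (u' = -0.623 in the bullet frame): u_2 = (-0.623 + 0.876) / (1 + (-0.623)·0.876) = 0.2528/0.4538 = 0.5571.
So u = 0.5571 × 3.00 × 10^8 m/s.

+1.67 × 10^8 m/s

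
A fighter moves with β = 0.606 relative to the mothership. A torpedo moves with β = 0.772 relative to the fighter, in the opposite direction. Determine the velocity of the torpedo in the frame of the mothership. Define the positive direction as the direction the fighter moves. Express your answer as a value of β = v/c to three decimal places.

With v = 0.606 and u' = -0.772 (in units of c),
u = (u' + v)/(1 + u'v/c²):
u = (-0.772 + 0.606) / (1 + (-0.772)·0.606) = -0.1660/0.5322 = -0.3119

β = -0.312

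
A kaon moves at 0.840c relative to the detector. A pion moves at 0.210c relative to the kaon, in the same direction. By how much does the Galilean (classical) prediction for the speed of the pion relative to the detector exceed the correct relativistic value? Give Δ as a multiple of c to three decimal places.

Δ = 0.157c

Galilean: u_cl = 0.210 + 0.840 = 1.0500.
Relativistic: u_rel = (0.210 + 0.840) / (1 + 0.210·0.840) = 1.0500/1.1764 = 0.8926.
Δ = 1.0500 − 0.8926 = 0.1574.
(The classical prediction exceeds c; the relativistic result does not.)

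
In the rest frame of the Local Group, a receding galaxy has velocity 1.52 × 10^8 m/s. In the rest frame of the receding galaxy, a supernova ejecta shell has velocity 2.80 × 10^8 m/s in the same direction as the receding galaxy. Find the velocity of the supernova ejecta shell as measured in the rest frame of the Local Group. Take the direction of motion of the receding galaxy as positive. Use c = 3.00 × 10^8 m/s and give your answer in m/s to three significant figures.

In units of c (dividing by 3.00 × 10^8 m/s): v = 0.507, u' = 0.933.
u = (u' + v)/(1 + u'v/c²):
u = (0.933 + 0.507) / (1 + 0.933·0.507) = 1.4400/1.4729 = 0.9777
(Galilean addition would give +1.440c, exceeding c.)
Converting back: u = 0.9777 × 3.00 × 10^8 m/s.

2.93 × 10^8 m/s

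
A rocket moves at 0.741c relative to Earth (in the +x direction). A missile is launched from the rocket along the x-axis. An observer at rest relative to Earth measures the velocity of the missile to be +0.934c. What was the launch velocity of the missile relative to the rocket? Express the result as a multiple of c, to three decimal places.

+0.627c

Invert the composition law: u' = (u − v)/(1 − uv/c²).
u' = (0.934 − 0.741) / (1 − (0.934)(0.741)) = 0.1930/0.3079 = 0.6268.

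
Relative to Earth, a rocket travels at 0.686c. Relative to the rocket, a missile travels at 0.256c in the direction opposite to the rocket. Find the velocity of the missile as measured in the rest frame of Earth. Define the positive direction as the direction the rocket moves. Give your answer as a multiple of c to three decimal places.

With v = 0.686 and u' = -0.256 (in units of c),
u = (u' + v)/(1 + u'v/c²):
u = (-0.256 + 0.686) / (1 + (-0.256)·0.686) = 0.4300/0.8244 = 0.5216
(Galilean addition would give +0.430c.)

+0.522c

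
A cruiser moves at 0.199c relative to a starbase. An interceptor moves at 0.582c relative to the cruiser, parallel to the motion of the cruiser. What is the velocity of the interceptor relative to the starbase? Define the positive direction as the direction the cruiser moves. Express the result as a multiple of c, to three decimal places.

0.700c

With v = 0.199 and u' = 0.582 (in units of c),
u = (u' + v)/(1 + u'v/c²):
u = (0.582 + 0.199) / (1 + 0.582·0.199) = 0.7810/1.1158 = 0.6999
(Galilean addition would give +0.781c.)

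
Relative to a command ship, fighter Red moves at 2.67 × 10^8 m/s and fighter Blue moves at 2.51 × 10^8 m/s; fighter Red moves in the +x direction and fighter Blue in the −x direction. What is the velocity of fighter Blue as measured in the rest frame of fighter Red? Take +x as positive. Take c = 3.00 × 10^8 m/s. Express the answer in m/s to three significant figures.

β_A = 0.890, β_B = -0.837 (dividing each by c = 3.00 × 10^8 m/s).
Transform to A's frame with the inverse velocity-addition law: u' = (u − v)/(1 − uv/c²), taking u = β_B and v = β_A.
u' = (-0.837 − 0.890) / (1 − (0.890)(-0.837)) = -1.7267/1.7446 = -0.9897.
u' = -0.9897 × 3.00 × 10^8 m/s.

-2.97 × 10^8 m/s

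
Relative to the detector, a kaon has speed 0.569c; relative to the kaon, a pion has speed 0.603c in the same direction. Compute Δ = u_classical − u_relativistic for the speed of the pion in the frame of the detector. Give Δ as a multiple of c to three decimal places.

Δ = 0.299c

Galilean: u_cl = 0.603 + 0.569 = 1.1720.
Relativistic: u_rel = (0.603 + 0.569) / (1 + 0.603·0.569) = 1.1720/1.3431 = 0.8726.
Δ = 1.1720 − 0.8726 = 0.2994.
(The classical prediction exceeds c; the relativistic result does not.)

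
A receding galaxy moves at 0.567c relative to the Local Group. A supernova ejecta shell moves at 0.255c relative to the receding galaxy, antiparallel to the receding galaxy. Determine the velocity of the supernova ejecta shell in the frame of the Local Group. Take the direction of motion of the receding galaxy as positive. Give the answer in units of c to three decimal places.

+0.365c

With v = 0.567 and u' = -0.255 (in units of c),
u = (u' + v)/(1 + u'v/c²):
u = (-0.255 + 0.567) / (1 + (-0.255)·0.567) = 0.3120/0.8554 = 0.3647
(Galilean addition would give +0.312c.)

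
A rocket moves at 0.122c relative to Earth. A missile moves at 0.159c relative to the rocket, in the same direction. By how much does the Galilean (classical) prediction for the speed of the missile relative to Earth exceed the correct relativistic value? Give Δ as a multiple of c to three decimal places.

Galilean: u_cl = 0.159 + 0.122 = 0.2810.
Relativistic: u_rel = (0.159 + 0.122) / (1 + 0.159·0.122) = 0.2810/1.0194 = 0.2757.
Δ = 0.2810 − 0.2757 = 0.0053.

Δ = 0.005c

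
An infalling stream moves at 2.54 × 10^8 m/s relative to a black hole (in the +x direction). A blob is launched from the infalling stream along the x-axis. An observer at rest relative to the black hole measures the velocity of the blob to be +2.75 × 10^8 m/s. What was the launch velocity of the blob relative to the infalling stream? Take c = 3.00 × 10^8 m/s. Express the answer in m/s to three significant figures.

v = 0.847c, u = 0.917c.
Invert the composition law: u' = (u − v)/(1 − uv/c²).
u' = (0.917 − 0.847) / (1 − (0.917)(0.847)) = 0.0700/0.2239 = 0.3127.
u' = 0.3127 × 3.00 × 10^8 m/s.

+9.38 × 10^7 m/s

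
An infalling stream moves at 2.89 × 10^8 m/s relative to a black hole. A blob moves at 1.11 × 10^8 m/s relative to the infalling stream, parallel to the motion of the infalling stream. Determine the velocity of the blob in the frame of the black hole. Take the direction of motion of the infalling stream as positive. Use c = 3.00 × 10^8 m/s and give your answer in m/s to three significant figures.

2.95 × 10^8 m/s

In units of c (dividing by 3.00 × 10^8 m/s): v = 0.963, u' = 0.370.
u = (u' + v)/(1 + u'v/c²):
u = (0.370 + 0.963) / (1 + 0.370·0.963) = 1.3333/1.3564 = 0.9830
Converting back: u = 0.9830 × 3.00 × 10^8 m/s.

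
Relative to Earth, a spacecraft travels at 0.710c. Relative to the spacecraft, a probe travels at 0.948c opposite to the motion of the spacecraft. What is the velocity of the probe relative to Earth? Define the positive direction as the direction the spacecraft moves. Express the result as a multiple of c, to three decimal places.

-0.728c

With v = 0.710 and u' = -0.948 (in units of c),
u = (u' + v)/(1 + u'v/c²):
u = (-0.948 + 0.710) / (1 + (-0.948)·0.710) = -0.2380/0.3269 = -0.7280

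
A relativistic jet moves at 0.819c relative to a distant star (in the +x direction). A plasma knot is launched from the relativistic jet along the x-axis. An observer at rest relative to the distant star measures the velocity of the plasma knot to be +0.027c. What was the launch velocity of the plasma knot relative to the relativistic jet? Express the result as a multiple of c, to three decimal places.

Invert the composition law: u' = (u − v)/(1 − uv/c²).
u' = (0.027 − 0.819) / (1 − (0.027)(0.819)) = -0.7920/0.9779 = -0.8099.

-0.810c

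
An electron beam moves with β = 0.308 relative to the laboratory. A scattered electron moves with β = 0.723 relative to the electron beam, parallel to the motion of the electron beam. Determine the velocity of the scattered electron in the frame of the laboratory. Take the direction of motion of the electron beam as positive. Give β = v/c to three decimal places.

β = 0.843

With v = 0.308 and u' = 0.723 (in units of c),
u = (u' + v)/(1 + u'v/c²):
u = (0.723 + 0.308) / (1 + 0.723·0.308) = 1.0310/1.2227 = 0.8432
(Galilean addition would give +1.031c, exceeding c.)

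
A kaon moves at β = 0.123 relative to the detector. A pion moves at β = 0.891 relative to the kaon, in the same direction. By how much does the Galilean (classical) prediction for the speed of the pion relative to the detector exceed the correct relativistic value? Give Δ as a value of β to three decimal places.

Galilean: u_cl = 0.891 + 0.123 = 1.0140.
Relativistic: u_rel = (0.891 + 0.123) / (1 + 0.891·0.123) = 1.0140/1.1096 = 0.9138.
Δ = 1.0140 − 0.9138 = 0.1002.
(The classical prediction exceeds c; the relativistic result does not.)

Δ = 0.100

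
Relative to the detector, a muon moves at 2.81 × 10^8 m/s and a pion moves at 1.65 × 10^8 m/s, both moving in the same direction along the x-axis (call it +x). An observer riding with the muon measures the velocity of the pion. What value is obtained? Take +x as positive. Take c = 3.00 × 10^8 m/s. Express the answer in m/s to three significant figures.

β_A = 0.937, β_B = 0.550 (dividing each by c = 3.00 × 10^8 m/s).
Transform to A's frame with the inverse velocity-addition law: u' = (u − v)/(1 − uv/c²), taking u = β_B and v = β_A.
u' = (0.550 − 0.937) / (1 − (0.937)(0.550)) = -0.3867/0.4848 = -0.7975.
u' = -0.7975 × 3.00 × 10^8 m/s.

-2.39 × 10^8 m/s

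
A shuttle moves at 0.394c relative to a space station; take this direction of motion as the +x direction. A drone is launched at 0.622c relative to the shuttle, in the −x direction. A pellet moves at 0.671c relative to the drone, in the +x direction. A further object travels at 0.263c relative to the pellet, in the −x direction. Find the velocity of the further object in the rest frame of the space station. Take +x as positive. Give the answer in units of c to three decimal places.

+0.227c

Apply u = (u' + v)/(1 + u'v/c²) successively, working outward toward the space station.
Start: velocity of the shuttle relative to the space station = 0.3940c.
Compose with the drone (u' = -0.622 in the shuttle frame): u_1 = (-0.622 + 0.394) / (1 + (-0.622)·0.394) = -0.2280/0.7549 = -0.3020.
Compose with the pellet (u' = 0.671 in the drone frame): u_2 = (0.671 + (-0.302)) / (1 + 0.671·(-0.302)) = 0.3690/0.7973 = 0.4628.
Compose with the further object (u' = -0.263 in the pellet frame): u_3 = (-0.263 + 0.463) / (1 + (-0.263)·0.463) = 0.1998/0.8783 = 0.2274.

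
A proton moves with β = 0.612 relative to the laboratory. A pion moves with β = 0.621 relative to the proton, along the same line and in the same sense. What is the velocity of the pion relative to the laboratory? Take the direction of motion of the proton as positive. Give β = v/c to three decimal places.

β = 0.893

With v = 0.612 and u' = 0.621 (in units of c),
u = (u' + v)/(1 + u'v/c²):
u = (0.621 + 0.612) / (1 + 0.621·0.612) = 1.2330/1.3801 = 0.8934
(Galilean addition would give +1.233c, exceeding c.)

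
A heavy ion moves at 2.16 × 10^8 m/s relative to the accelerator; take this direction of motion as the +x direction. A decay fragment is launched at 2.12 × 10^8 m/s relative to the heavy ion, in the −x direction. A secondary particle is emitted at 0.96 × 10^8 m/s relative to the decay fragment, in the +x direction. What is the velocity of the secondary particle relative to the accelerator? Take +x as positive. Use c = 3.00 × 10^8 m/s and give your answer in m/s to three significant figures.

Apply u = (u' + v)/(1 + u'v/c²) successively, working outward toward the accelerator.
(Dividing each given speed by c = 3.00 × 10^8 m/s to work in units of c.)
Start: velocity of the heavy ion relative to the accelerator = 0.7200c.
Compose with the decay fragment (u' = -0.707 in the heavy ion frame): u_1 = (-0.707 + 0.720) / (1 + (-0.707)·0.720) = 0.0133/0.4912 = 0.0271.
Compose with the secondary particle (u' = 0.320 in the decay fragment frame): u_2 = (0.320 + 0.027) / (1 + 0.320·0.027) = 0.3471/1.0087 = 0.3442.
So u = 0.3442 × 3.00 × 10^8 m/s.

+1.03 × 10^8 m/s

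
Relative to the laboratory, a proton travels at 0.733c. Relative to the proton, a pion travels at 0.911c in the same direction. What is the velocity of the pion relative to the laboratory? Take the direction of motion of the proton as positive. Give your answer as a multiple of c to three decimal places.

With v = 0.733 and u' = 0.911 (in units of c),
u = (u' + v)/(1 + u'v/c²):
u = (0.911 + 0.733) / (1 + 0.911·0.733) = 1.6440/1.6678 = 0.9858

0.986c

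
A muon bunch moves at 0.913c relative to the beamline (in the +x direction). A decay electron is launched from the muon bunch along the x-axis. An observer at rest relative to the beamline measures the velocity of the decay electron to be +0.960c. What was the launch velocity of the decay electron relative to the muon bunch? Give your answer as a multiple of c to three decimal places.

+0.381c

Invert the composition law: u' = (u − v)/(1 − uv/c²).
u' = (0.960 − 0.913) / (1 − (0.960)(0.913)) = 0.0470/0.1235 = 0.3805.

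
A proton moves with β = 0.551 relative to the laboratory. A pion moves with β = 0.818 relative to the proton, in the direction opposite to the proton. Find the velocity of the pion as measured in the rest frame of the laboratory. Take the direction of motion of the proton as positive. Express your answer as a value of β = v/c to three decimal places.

With v = 0.551 and u' = -0.818 (in units of c),
u = (u' + v)/(1 + u'v/c²):
u = (-0.818 + 0.551) / (1 + (-0.818)·0.551) = -0.2670/0.5493 = -0.4861

β = -0.486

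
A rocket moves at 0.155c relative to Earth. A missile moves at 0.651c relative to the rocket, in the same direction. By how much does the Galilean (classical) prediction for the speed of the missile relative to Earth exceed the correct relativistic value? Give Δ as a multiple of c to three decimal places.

Galilean: u_cl = 0.651 + 0.155 = 0.8060.
Relativistic: u_rel = (0.651 + 0.155) / (1 + 0.651·0.155) = 0.8060/1.1009 = 0.7321.
Δ = 0.8060 − 0.7321 = 0.0739.

Δ = 0.074c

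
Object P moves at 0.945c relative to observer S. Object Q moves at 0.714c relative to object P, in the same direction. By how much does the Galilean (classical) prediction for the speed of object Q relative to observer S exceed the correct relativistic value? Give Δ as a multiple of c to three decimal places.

Galilean: u_cl = 0.714 + 0.945 = 1.6590.
Relativistic: u_rel = (0.714 + 0.945) / (1 + 0.714·0.945) = 1.6590/1.6747 = 0.9906.
Δ = 1.6590 − 0.9906 = 0.6684.
(The classical prediction exceeds c; the relativistic result does not.)

Δ = 0.668c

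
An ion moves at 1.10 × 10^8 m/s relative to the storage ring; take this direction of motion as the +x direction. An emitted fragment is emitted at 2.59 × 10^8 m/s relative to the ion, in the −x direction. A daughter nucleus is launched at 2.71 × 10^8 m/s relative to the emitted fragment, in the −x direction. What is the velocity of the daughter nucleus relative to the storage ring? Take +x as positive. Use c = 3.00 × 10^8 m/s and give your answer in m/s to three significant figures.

Apply u = (u' + v)/(1 + u'v/c²) successively, working outward toward the storage ring.
(Dividing each given speed by c = 3.00 × 10^8 m/s to work in units of c.)
Start: velocity of the ion relative to the storage ring = 0.3667c.
Compose with the emitted fragment (u' = -0.863 in the ion frame): u_1 = (-0.863 + 0.367) / (1 + (-0.863)·0.367) = -0.4967/0.6834 = -0.7267.
Compose with the daughter nucleus (u' = -0.903 in the emitted fragment frame): u_2 = (-0.903 + (-0.727)) / (1 + (-0.903)·(-0.727)) = -1.6300/1.6565 = -0.9841.
So u = -0.9841 × 3.00 × 10^8 m/s.

-2.95 × 10^8 m/s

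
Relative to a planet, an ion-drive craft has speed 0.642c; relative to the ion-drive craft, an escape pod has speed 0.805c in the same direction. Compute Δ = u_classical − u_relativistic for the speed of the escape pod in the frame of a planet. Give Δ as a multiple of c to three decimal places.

Galilean: u_cl = 0.805 + 0.642 = 1.4470.
Relativistic: u_rel = (0.805 + 0.642) / (1 + 0.805·0.642) = 1.4470/1.5168 = 0.9540.
Δ = 1.4470 − 0.9540 = 0.4930.
(The classical prediction exceeds c; the relativistic result does not.)

Δ = 0.493c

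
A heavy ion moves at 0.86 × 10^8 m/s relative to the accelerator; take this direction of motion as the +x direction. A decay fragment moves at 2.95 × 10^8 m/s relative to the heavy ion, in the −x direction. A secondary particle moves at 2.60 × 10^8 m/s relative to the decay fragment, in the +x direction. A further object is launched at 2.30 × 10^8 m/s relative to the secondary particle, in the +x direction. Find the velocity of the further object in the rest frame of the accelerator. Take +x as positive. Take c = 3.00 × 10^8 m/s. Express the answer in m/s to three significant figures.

Apply u = (u' + v)/(1 + u'v/c²) successively, working outward toward the accelerator.
(Dividing each given speed by c = 3.00 × 10^8 m/s to work in units of c.)
Start: velocity of the heavy ion relative to the accelerator = 0.2867c.
Compose with the decay fragment (u' = -0.983 in the heavy ion frame): u_1 = (-0.983 + 0.287) / (1 + (-0.983)·0.287) = -0.6967/0.7181 = -0.9701.
Compose with the secondary particle (u' = 0.867 in the decay fragment frame): u_2 = (0.867 + (-0.970)) / (1 + 0.867·(-0.970)) = -0.1035/0.1592 = -0.6499.
Compose with the further object (u' = 0.767 in the secondary particle frame): u_3 = (0.767 + (-0.650)) / (1 + 0.767·(-0.650)) = 0.1168/0.5018 = 0.2327.
So u = 0.2327 × 3.00 × 10^8 m/s.

+6.98 × 10^7 m/s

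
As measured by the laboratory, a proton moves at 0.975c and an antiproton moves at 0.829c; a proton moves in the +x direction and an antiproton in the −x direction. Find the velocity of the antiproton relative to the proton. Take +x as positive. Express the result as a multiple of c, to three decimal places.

-0.998c

β_A = 0.975, β_B = -0.829.
Transform to A's frame with the inverse velocity-addition law: u' = (u − v)/(1 − uv/c²), taking u = β_B and v = β_A.
u' = (-0.829 − 0.975) / (1 − (0.975)(-0.829)) = -1.8040/1.8083 = -0.9976.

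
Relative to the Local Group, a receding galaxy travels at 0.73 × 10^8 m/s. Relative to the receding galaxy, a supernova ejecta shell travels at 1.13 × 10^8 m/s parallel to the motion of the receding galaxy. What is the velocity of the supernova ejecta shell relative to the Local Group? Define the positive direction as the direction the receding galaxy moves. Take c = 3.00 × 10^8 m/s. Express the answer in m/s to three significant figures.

In units of c (dividing by 3.00 × 10^8 m/s): v = 0.243, u' = 0.377.
u = (u' + v)/(1 + u'v/c²):
u = (0.377 + 0.243) / (1 + 0.377·0.243) = 0.6200/1.0917 = 0.5679
(Galilean addition would give +0.620c.)
Converting back: u = 0.5679 × 3.00 × 10^8 m/s.

1.70 × 10^8 m/s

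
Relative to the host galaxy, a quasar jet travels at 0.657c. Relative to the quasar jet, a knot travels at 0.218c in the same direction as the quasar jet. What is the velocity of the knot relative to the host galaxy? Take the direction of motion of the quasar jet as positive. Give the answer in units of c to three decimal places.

With v = 0.657 and u' = 0.218 (in units of c),
u = (u' + v)/(1 + u'v/c²):
u = (0.218 + 0.657) / (1 + 0.218·0.657) = 0.8750/1.1432 = 0.7654

0.765c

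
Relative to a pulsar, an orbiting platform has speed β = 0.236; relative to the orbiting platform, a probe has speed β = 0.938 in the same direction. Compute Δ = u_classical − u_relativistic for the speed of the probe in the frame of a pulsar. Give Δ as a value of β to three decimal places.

Galilean: u_cl = 0.938 + 0.236 = 1.1740.
Relativistic: u_rel = (0.938 + 0.236) / (1 + 0.938·0.236) = 1.1740/1.2214 = 0.9612.
Δ = 1.1740 − 0.9612 = 0.2128.
(The classical prediction exceeds c; the relativistic result does not.)

Δ = 0.213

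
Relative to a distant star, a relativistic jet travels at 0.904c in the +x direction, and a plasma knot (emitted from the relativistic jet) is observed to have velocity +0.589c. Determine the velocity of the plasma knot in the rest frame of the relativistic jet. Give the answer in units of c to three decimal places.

-0.674c

Invert the composition law: u' = (u − v)/(1 − uv/c²).
u' = (0.589 − 0.904) / (1 − (0.589)(0.904)) = -0.3150/0.4675 = -0.6737.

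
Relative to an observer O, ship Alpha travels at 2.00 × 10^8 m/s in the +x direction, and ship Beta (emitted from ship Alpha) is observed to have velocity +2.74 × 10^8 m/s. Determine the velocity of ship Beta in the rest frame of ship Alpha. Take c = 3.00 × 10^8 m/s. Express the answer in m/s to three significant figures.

v = 0.667c, u = 0.913c.
Invert the composition law: u' = (u − v)/(1 − uv/c²).
u' = (0.913 − 0.667) / (1 − (0.913)(0.667)) = 0.2467/0.3911 = 0.6307.
u' = 0.6307 × 3.00 × 10^8 m/s.

+1.89 × 10^8 m/s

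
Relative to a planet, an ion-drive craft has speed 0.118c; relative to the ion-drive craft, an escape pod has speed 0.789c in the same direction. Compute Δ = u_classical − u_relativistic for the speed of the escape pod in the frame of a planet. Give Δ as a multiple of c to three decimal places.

Δ = 0.077c

Galilean: u_cl = 0.789 + 0.118 = 0.9070.
Relativistic: u_rel = (0.789 + 0.118) / (1 + 0.789·0.118) = 0.9070/1.0931 = 0.8297.
Δ = 0.9070 − 0.8297 = 0.0773.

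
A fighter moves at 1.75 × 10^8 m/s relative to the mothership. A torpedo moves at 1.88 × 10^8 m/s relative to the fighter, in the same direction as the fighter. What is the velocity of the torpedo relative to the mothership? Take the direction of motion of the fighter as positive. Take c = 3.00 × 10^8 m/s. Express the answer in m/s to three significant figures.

In units of c (dividing by 3.00 × 10^8 m/s): v = 0.583, u' = 0.627.
u = (u' + v)/(1 + u'v/c²):
u = (0.627 + 0.583) / (1 + 0.627·0.583) = 1.2100/1.3656 = 0.8861
Converting back: u = 0.8861 × 3.00 × 10^8 m/s.

2.66 × 10^8 m/s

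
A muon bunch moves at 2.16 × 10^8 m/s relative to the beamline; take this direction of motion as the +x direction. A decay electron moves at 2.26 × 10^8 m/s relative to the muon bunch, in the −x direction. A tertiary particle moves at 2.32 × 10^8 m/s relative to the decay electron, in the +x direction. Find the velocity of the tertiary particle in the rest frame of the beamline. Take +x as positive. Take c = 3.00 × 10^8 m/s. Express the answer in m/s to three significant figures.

+2.23 × 10^8 m/s

Apply u = (u' + v)/(1 + u'v/c²) successively, working outward toward the beamline.
(Dividing each given speed by c = 3.00 × 10^8 m/s to work in units of c.)
Start: velocity of the muon bunch relative to the beamline = 0.7200c.
Compose with the decay electron (u' = -0.753 in the muon bunch frame): u_1 = (-0.753 + 0.720) / (1 + (-0.753)·0.720) = -0.0333/0.4576 = -0.0728.
Compose with the tertiary particle (u' = 0.773 in the decay electron frame): u_2 = (0.773 + (-0.073)) / (1 + 0.773·(-0.073)) = 0.7005/0.9437 = 0.7423.
So u = 0.7423 × 3.00 × 10^8 m/s.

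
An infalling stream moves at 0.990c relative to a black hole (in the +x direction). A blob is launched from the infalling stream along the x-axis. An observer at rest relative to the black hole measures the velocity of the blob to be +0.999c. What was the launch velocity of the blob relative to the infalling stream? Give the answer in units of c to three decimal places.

+0.819c

Invert the composition law: u' = (u − v)/(1 − uv/c²).
u' = (0.999 − 0.990) / (1 − (0.999)(0.990)) = 0.0090/0.0110 = 0.8189.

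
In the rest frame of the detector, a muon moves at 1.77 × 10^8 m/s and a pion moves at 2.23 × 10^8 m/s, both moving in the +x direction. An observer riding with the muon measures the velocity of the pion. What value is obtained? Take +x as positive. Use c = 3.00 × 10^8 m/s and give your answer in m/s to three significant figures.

β_A = 0.590, β_B = 0.743 (dividing each by c = 3.00 × 10^8 m/s).
Transform to A's frame with the inverse velocity-addition law: u' = (u − v)/(1 − uv/c²), taking u = β_B and v = β_A.
u' = (0.743 − 0.590) / (1 − (0.590)(0.743)) = 0.1533/0.5614 = 0.2731.
u' = 0.2731 × 3.00 × 10^8 m/s.

+8.19 × 10^7 m/s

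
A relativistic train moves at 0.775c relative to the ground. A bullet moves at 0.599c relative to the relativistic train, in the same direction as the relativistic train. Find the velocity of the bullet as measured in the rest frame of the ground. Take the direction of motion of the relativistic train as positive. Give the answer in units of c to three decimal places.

0.938c

With v = 0.775 and u' = 0.599 (in units of c),
u = (u' + v)/(1 + u'v/c²):
u = (0.599 + 0.775) / (1 + 0.599·0.775) = 1.3740/1.4642 = 0.9384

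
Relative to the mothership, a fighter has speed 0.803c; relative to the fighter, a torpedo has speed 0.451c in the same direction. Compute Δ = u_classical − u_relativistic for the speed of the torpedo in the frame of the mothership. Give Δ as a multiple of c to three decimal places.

Galilean: u_cl = 0.451 + 0.803 = 1.2540.
Relativistic: u_rel = (0.451 + 0.803) / (1 + 0.451·0.803) = 1.2540/1.3622 = 0.9206.
Δ = 1.2540 − 0.9206 = 0.3334.
(The classical prediction exceeds c; the relativistic result does not.)

Δ = 0.333c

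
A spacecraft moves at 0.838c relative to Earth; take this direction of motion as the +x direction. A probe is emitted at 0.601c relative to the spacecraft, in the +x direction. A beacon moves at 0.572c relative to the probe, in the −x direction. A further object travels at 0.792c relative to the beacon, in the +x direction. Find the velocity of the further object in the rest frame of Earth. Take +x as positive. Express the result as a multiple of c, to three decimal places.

+0.981c

Apply u = (u' + v)/(1 + u'v/c²) successively, working outward toward Earth.
Start: velocity of the spacecraft relative to Earth = 0.8380c.
Compose with the probe (u' = 0.601 in the spacecraft frame): u_1 = (0.601 + 0.838) / (1 + 0.601·0.838) = 1.4390/1.5036 = 0.9570.
Compose with the beacon (u' = -0.572 in the probe frame): u_2 = (-0.572 + 0.957) / (1 + (-0.572)·0.957) = 0.3850/0.4526 = 0.8507.
Compose with the further object (u' = 0.792 in the beacon frame): u_3 = (0.792 + 0.851) / (1 + 0.792·0.851) = 1.6427/1.6737 = 0.9814.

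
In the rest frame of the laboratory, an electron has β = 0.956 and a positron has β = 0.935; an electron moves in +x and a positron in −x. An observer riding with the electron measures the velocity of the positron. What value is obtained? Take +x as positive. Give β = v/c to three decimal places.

β = -0.998

β_A = 0.956, β_B = -0.935.
Transform to A's frame with the inverse velocity-addition law: u' = (u − v)/(1 − uv/c²), taking u = β_B and v = β_A.
u' = (-0.935 − 0.956) / (1 − (0.956)(-0.935)) = -1.8910/1.8939 = -0.9985.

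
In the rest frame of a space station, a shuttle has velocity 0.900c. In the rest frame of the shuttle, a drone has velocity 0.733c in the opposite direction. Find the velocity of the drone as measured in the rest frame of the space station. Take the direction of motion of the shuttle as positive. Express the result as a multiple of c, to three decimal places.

With v = 0.900 and u' = -0.733 (in units of c),
u = (u' + v)/(1 + u'v/c²):
u = (-0.733 + 0.900) / (1 + (-0.733)·0.900) = 0.1670/0.3403 = 0.4907
(Galilean addition would give +0.167c.)

+0.491c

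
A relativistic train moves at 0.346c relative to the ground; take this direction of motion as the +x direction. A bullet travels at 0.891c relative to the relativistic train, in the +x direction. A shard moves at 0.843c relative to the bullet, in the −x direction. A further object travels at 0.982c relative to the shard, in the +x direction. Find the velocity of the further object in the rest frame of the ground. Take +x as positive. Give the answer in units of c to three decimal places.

Apply u = (u' + v)/(1 + u'v/c²) successively, working outward toward the ground.
Start: velocity of the relativistic train relative to the ground = 0.3460c.
Compose with the bullet (u' = 0.891 in the relativistic train frame): u_1 = (0.891 + 0.346) / (1 + 0.891·0.346) = 1.2370/1.3083 = 0.9455.
Compose with the shard (u' = -0.843 in the bullet frame): u_2 = (-0.843 + 0.946) / (1 + (-0.843)·0.946) = 0.1025/0.2029 = 0.5052.
Compose with the further object (u' = 0.982 in the shard frame): u_3 = (0.982 + 0.505) / (1 + 0.982·0.505) = 1.4872/1.4961 = 0.9940.

+0.994c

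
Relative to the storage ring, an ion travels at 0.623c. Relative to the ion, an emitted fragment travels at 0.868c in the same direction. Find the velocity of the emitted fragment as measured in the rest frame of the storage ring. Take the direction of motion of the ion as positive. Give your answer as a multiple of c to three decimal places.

0.968c

With v = 0.623 and u' = 0.868 (in units of c),
u = (u' + v)/(1 + u'v/c²):
u = (0.868 + 0.623) / (1 + 0.868·0.623) = 1.4910/1.5408 = 0.9677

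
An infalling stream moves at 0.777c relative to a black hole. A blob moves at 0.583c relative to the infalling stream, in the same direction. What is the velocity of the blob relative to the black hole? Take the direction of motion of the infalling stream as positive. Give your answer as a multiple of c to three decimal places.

0.936c

With v = 0.777 and u' = 0.583 (in units of c),
u = (u' + v)/(1 + u'v/c²):
u = (0.583 + 0.777) / (1 + 0.583·0.777) = 1.3600/1.4530 = 0.9360
(Galilean addition would give +1.360c, exceeding c.)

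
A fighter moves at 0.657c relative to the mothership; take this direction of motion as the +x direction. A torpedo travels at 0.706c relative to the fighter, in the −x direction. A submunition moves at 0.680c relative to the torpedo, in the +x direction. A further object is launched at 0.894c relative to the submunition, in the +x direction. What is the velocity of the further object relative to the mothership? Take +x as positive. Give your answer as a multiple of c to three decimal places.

+0.975c

Apply u = (u' + v)/(1 + u'v/c²) successively, working outward toward the mothership.
Start: velocity of the fighter relative to the mothership = 0.6570c.
Compose with the torpedo (u' = -0.706 in the fighter frame): u_1 = (-0.706 + 0.657) / (1 + (-0.706)·0.657) = -0.0490/0.5362 = -0.0914.
Compose with the submunition (u' = 0.680 in the torpedo frame): u_2 = (0.680 + (-0.091)) / (1 + 0.680·(-0.091)) = 0.5886/0.9379 = 0.6276.
Compose with the further object (u' = 0.894 in the submunition frame): u_3 = (0.894 + 0.628) / (1 + 0.894·0.628) = 1.5216/1.5611 = 0.9747.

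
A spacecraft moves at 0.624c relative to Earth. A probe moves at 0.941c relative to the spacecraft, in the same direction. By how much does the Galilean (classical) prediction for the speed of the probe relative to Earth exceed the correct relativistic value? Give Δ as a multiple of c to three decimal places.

Galilean: u_cl = 0.941 + 0.624 = 1.5650.
Relativistic: u_rel = (0.941 + 0.624) / (1 + 0.941·0.624) = 1.5650/1.5872 = 0.9860.
Δ = 1.5650 − 0.9860 = 0.5790.
(The classical prediction exceeds c; the relativistic result does not.)

Δ = 0.579c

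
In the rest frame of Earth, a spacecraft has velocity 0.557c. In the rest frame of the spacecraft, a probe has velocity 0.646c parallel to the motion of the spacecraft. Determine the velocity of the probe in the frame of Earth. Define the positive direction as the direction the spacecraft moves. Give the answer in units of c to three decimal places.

With v = 0.557 and u' = 0.646 (in units of c),
u = (u' + v)/(1 + u'v/c²):
u = (0.646 + 0.557) / (1 + 0.646·0.557) = 1.2030/1.3598 = 0.8847

0.885c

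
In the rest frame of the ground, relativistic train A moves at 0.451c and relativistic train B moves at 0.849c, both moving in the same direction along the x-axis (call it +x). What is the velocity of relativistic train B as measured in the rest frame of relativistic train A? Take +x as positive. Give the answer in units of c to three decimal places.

+0.645c

β_A = 0.451, β_B = 0.849.
Transform to A's frame with the inverse velocity-addition law: u' = (u − v)/(1 − uv/c²), taking u = β_B and v = β_A.
u' = (0.849 − 0.451) / (1 − (0.451)(0.849)) = 0.3980/0.6171 = 0.6450.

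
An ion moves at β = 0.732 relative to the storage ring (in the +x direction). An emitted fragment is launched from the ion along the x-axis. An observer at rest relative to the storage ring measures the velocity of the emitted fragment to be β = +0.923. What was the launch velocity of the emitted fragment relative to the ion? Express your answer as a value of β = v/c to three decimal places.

Invert the composition law: u' = (u − v)/(1 − uv/c²).
u' = (0.923 − 0.732) / (1 − (0.923)(0.732)) = 0.1910/0.3244 = 0.5888.

β = +0.589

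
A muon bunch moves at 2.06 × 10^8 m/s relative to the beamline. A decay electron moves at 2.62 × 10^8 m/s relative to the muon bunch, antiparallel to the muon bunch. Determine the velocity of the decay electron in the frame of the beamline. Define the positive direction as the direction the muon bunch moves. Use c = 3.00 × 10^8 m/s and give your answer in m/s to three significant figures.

-1.40 × 10^8 m/s

In units of c (dividing by 3.00 × 10^8 m/s): v = 0.687, u' = -0.873.
u = (u' + v)/(1 + u'v/c²):
u = (-0.873 + 0.687) / (1 + (-0.873)·0.687) = -0.1867/0.4003 = -0.4663
(Galilean addition would give -0.187c.)
Converting back: u = -0.4663 × 3.00 × 10^8 m/s.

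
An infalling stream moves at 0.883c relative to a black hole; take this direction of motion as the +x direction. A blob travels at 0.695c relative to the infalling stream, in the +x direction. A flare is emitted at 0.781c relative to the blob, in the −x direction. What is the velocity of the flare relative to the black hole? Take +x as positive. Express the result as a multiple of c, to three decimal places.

+0.833c

Apply u = (u' + v)/(1 + u'v/c²) successively, working outward toward the black hole.
Start: velocity of the infalling stream relative to the black hole = 0.8830c.
Compose with the blob (u' = 0.695 in the infalling stream frame): u_1 = (0.695 + 0.883) / (1 + 0.695·0.883) = 1.5780/1.6137 = 0.9779.
Compose with the flare (u' = -0.781 in the blob frame): u_2 = (-0.781 + 0.978) / (1 + (-0.781)·0.978) = 0.1969/0.2363 = 0.8333.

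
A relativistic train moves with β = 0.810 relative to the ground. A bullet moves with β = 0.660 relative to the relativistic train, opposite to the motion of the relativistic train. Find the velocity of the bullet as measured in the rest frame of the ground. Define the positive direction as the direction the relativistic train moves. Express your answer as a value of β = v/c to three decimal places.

With v = 0.810 and u' = -0.660 (in units of c),
u = (u' + v)/(1 + u'v/c²):
u = (-0.660 + 0.810) / (1 + (-0.660)·0.810) = 0.1500/0.4654 = 0.3223

β = +0.322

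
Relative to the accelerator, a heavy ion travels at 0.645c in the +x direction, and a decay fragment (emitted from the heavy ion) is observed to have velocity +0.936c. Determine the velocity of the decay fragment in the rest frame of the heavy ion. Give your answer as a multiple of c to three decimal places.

+0.734c

Invert the composition law: u' = (u − v)/(1 − uv/c²).
u' = (0.936 − 0.645) / (1 − (0.936)(0.645)) = 0.2910/0.3963 = 0.7343.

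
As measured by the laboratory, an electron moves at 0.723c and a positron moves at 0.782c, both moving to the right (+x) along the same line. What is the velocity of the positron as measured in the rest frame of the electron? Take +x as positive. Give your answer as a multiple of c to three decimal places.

+0.136c

β_A = 0.723, β_B = 0.782.
Transform to A's frame with the inverse velocity-addition law: u' = (u − v)/(1 − uv/c²), taking u = β_B and v = β_A.
u' = (0.782 − 0.723) / (1 − (0.723)(0.782)) = 0.0590/0.4346 = 0.1358.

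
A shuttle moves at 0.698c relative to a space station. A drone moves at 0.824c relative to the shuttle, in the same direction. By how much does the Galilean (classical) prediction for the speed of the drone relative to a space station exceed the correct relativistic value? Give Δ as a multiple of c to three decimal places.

Galilean: u_cl = 0.824 + 0.698 = 1.5220.
Relativistic: u_rel = (0.824 + 0.698) / (1 + 0.824·0.698) = 1.5220/1.5752 = 0.9663.
Δ = 1.5220 − 0.9663 = 0.5557.
(The classical prediction exceeds c; the relativistic result does not.)

Δ = 0.556c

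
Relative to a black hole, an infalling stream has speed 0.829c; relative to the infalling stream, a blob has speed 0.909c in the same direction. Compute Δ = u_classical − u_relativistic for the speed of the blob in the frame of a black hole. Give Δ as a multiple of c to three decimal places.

Galilean: u_cl = 0.909 + 0.829 = 1.7380.
Relativistic: u_rel = (0.909 + 0.829) / (1 + 0.909·0.829) = 1.7380/1.7536 = 0.9911.
Δ = 1.7380 − 0.9911 = 0.7469.
(The classical prediction exceeds c; the relativistic result does not.)

Δ = 0.747c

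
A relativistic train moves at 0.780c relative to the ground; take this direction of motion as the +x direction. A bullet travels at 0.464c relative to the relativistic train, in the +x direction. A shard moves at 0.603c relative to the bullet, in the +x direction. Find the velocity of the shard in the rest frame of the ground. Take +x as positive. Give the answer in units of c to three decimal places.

0.978c

Apply u = (u' + v)/(1 + u'v/c²) successively, working outward toward the ground.
Start: velocity of the relativistic train relative to the ground = 0.7800c.
Compose with the bullet (u' = 0.464 in the relativistic train frame): u_1 = (0.464 + 0.780) / (1 + 0.464·0.780) = 1.2440/1.3619 = 0.9134.
Compose with the shard (u' = 0.603 in the bullet frame): u_2 = (0.603 + 0.913) / (1 + 0.603·0.913) = 1.5164/1.5508 = 0.9778.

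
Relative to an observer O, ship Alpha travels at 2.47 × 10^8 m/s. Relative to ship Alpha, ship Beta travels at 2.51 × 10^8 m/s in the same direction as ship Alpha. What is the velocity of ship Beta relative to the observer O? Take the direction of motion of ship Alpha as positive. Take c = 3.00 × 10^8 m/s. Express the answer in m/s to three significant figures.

2.95 × 10^8 m/s

In units of c (dividing by 3.00 × 10^8 m/s): v = 0.823, u' = 0.837.
u = (u' + v)/(1 + u'v/c²):
u = (0.837 + 0.823) / (1 + 0.837·0.823) = 1.6600/1.6889 = 0.9829
(Galilean addition would give +1.660c, exceeding c.)
Converting back: u = 0.9829 × 3.00 × 10^8 m/s.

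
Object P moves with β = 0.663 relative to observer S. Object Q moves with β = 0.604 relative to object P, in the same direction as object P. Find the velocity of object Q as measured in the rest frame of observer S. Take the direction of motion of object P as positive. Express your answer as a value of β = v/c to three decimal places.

With v = 0.663 and u' = 0.604 (in units of c),
u = (u' + v)/(1 + u'v/c²):
u = (0.604 + 0.663) / (1 + 0.604·0.663) = 1.2670/1.4005 = 0.9047
(Galilean addition would give +1.267c, exceeding c.)

β = 0.905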